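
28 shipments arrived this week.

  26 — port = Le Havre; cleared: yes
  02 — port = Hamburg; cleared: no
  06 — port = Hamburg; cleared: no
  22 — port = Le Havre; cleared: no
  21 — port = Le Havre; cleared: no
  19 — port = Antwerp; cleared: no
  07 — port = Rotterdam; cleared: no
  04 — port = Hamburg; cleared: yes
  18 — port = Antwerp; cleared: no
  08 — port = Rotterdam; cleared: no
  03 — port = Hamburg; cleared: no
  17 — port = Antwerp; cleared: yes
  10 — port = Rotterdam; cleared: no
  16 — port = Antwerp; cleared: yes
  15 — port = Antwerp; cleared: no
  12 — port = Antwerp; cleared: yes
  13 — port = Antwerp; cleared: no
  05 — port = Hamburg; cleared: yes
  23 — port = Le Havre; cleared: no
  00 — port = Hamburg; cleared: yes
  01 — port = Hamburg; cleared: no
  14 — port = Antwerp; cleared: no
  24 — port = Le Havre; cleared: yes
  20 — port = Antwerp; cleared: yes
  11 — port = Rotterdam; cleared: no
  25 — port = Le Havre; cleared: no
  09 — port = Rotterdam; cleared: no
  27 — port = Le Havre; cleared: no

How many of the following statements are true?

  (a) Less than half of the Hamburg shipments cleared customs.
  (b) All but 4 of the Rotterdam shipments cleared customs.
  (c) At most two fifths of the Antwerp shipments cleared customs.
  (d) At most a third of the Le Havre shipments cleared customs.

(a) Hamburg: |A| = 7, |A ∩ B| = 3; needs |A ∩ B| < |A ∖ B| — true.
(b) Rotterdam: |A| = 5, |A ∩ B| = 0; needs |A ∖ B| = 4 — false.
(c) Antwerp: |A| = 9, |A ∩ B| = 4; needs |A ∩ B| / |A| ≤ 2/5 — false.
(d) Le Havre: |A| = 7, |A ∩ B| = 2; needs |A ∩ B| / |A| ≤ 1/3 — true.

2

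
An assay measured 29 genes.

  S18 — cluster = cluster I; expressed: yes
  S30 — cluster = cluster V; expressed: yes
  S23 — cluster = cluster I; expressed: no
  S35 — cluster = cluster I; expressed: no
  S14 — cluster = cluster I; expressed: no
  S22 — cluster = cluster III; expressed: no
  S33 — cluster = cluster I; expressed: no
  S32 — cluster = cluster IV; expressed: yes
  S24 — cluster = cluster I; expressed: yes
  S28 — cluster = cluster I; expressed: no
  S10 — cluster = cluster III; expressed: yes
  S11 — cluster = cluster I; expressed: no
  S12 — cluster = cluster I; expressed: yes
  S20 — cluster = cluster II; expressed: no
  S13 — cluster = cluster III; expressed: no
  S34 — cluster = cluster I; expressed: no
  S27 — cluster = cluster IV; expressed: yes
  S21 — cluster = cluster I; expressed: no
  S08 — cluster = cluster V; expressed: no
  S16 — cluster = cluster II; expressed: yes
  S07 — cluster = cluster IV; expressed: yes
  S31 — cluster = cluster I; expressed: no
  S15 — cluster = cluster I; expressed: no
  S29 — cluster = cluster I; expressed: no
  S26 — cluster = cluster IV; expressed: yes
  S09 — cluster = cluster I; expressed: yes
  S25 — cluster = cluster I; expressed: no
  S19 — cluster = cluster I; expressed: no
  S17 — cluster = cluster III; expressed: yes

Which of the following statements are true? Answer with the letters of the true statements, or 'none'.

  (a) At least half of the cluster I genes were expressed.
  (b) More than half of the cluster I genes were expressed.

none

|A| = 17, |A ∩ B| = 4, |A ∖ B| = 13.
(a) |A ∩ B| ≥ |A ∖ B|: fails.
(b) |A ∩ B| > |A ∖ B|: fails.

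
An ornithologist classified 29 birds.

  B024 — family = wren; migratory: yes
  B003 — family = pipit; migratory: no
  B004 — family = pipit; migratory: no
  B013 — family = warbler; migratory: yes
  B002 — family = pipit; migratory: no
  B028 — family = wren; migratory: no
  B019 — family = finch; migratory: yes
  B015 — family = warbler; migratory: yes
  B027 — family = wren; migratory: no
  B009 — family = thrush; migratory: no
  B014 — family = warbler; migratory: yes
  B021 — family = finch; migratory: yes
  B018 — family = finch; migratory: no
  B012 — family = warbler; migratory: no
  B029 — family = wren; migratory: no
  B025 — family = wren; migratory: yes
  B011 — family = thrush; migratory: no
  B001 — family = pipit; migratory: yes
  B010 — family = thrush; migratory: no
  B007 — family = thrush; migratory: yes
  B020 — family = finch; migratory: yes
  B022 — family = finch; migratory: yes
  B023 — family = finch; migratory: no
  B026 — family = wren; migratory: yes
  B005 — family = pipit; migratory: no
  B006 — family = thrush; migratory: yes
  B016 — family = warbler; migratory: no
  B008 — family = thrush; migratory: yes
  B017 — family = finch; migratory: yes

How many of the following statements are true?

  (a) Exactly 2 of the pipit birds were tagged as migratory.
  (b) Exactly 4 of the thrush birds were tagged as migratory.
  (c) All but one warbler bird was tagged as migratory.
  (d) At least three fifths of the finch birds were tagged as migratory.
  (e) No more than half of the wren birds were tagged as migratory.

(a) pipit: |A| = 5, |A ∩ B| = 1; needs |A ∩ B| = 2 — false.
(b) thrush: |A| = 6, |A ∩ B| = 3; needs |A ∩ B| = 4 — false.
(c) warbler: |A| = 5, |A ∩ B| = 3; needs |A ∖ B| = 1 — false.
(d) finch: |A| = 7, |A ∩ B| = 5; needs |A ∩ B| / |A| ≥ 3/5 — true.
(e) wren: |A| = 6, |A ∩ B| = 3; needs |A ∩ B| ≤ |A ∖ B| — true.

2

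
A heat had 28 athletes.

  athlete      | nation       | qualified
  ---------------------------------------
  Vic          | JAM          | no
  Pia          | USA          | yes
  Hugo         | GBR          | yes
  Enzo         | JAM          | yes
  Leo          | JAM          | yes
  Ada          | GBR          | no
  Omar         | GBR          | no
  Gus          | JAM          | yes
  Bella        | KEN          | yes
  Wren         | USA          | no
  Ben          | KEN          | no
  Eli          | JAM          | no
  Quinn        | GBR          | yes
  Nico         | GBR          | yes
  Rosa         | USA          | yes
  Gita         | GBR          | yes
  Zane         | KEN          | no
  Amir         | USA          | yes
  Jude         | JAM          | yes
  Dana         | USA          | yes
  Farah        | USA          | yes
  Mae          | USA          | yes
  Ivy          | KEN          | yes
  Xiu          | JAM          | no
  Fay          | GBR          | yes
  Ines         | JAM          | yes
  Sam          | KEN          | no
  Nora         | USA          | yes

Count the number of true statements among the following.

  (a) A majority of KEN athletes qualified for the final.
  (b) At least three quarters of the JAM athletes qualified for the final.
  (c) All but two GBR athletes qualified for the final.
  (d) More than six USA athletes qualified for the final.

2

(a) KEN: |A| = 5, |A ∩ B| = 2; needs |A ∩ B| > |A ∖ B| — false.
(b) JAM: |A| = 8, |A ∩ B| = 5; needs |A ∩ B| / |A| ≥ 3/4 — false.
(c) GBR: |A| = 7, |A ∩ B| = 5; needs |A ∖ B| = 2 — true.
(d) USA: |A| = 8, |A ∩ B| = 7; needs |A ∩ B| > 6 — true.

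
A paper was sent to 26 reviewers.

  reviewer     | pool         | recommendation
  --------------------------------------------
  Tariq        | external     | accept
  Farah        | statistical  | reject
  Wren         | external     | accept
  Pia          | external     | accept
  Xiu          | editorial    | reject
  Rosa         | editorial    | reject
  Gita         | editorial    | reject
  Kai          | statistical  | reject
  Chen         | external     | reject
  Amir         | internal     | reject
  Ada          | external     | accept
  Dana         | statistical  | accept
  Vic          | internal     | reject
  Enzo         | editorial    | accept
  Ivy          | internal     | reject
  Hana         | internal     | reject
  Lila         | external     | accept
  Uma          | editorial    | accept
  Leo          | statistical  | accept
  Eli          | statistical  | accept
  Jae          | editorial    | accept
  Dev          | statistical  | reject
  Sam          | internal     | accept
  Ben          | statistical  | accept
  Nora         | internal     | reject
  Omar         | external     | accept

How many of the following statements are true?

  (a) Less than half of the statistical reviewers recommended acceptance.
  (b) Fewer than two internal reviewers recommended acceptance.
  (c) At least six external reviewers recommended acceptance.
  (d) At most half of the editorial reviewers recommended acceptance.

3

(a) statistical: |A| = 7, |A ∩ B| = 4; needs |A ∩ B| < |A ∖ B| — false.
(b) internal: |A| = 6, |A ∩ B| = 1; needs |A ∩ B| < 2 — true.
(c) external: |A| = 7, |A ∩ B| = 6; needs |A ∩ B| ≥ 6 — true.
(d) editorial: |A| = 6, |A ∩ B| = 3; needs |A ∩ B| ≤ |A ∖ B| — true.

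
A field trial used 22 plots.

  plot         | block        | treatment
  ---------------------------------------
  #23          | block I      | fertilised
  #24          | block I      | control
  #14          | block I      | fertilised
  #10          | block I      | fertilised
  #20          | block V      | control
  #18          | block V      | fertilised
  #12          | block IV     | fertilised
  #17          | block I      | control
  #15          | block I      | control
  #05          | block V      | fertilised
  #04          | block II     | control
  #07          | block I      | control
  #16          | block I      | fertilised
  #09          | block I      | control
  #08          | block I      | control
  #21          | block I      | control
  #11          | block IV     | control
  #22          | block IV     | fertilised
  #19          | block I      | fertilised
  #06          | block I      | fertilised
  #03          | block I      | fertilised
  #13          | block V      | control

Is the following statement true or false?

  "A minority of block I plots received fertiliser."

False

The determiner here denotes the relation: |A ∩ B| < |A ∖ B|.
A (the restrictor) = {#23, #24, #14, #10, #17, #15, #07, #16, #09, #08, #21, #19, #06, #03}, |A| = 14.
A ∩ B = {#23, #14, #10, #16, #19, #06, #03}, so |A ∩ B| = 7.
A ∖ B = {#24, #17, #15, #07, #09, #08, #21}, so |A ∖ B| = 7.
7 = 7, so the statement is false.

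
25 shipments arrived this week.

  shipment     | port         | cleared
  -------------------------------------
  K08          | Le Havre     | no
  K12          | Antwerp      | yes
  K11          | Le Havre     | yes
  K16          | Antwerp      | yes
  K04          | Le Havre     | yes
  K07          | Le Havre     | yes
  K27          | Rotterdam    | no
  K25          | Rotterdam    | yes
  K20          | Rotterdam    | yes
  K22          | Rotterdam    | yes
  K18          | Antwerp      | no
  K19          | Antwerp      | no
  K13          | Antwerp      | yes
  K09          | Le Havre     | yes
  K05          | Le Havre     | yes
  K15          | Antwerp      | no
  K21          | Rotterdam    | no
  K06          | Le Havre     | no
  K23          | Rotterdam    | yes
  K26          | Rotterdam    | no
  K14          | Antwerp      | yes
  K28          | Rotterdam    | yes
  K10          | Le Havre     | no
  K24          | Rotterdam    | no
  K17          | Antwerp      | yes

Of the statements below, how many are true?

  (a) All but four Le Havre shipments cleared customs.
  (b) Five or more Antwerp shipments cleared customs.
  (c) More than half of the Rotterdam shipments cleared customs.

(a) Le Havre: |A| = 8, |A ∩ B| = 5; needs |A ∖ B| = 4 — false.
(b) Antwerp: |A| = 8, |A ∩ B| = 5; needs |A ∩ B| ≥ 5 — true.
(c) Rotterdam: |A| = 9, |A ∩ B| = 5; needs |A ∩ B| > |A ∖ B| — true.

2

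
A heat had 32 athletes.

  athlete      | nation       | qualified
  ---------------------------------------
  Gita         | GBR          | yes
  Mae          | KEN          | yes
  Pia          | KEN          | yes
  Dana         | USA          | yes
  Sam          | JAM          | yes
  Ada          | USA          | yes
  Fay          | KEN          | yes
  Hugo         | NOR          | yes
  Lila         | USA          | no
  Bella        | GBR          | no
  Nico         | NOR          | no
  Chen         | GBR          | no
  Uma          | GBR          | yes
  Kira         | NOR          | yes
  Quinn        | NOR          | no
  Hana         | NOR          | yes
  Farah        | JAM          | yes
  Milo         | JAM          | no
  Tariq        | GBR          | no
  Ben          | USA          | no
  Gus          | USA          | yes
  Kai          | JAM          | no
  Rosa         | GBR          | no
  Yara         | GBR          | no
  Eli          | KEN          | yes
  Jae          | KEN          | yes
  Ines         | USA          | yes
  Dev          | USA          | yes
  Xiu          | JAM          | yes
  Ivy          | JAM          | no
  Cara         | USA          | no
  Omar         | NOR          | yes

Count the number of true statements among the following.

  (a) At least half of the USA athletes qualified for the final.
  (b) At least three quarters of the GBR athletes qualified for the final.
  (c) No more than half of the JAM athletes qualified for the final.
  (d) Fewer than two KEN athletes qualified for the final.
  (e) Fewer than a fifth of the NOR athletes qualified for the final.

2

(a) USA: |A| = 8, |A ∩ B| = 5; needs |A ∩ B| ≥ |A ∖ B| — true.
(b) GBR: |A| = 7, |A ∩ B| = 2; needs |A ∩ B| / |A| ≥ 3/4 — false.
(c) JAM: |A| = 6, |A ∩ B| = 3; needs |A ∩ B| ≤ |A ∖ B| — true.
(d) KEN: |A| = 5, |A ∩ B| = 5; needs |A ∩ B| < 2 — false.
(e) NOR: |A| = 6, |A ∩ B| = 4; needs |A ∩ B| / |A| < 1/5 — false.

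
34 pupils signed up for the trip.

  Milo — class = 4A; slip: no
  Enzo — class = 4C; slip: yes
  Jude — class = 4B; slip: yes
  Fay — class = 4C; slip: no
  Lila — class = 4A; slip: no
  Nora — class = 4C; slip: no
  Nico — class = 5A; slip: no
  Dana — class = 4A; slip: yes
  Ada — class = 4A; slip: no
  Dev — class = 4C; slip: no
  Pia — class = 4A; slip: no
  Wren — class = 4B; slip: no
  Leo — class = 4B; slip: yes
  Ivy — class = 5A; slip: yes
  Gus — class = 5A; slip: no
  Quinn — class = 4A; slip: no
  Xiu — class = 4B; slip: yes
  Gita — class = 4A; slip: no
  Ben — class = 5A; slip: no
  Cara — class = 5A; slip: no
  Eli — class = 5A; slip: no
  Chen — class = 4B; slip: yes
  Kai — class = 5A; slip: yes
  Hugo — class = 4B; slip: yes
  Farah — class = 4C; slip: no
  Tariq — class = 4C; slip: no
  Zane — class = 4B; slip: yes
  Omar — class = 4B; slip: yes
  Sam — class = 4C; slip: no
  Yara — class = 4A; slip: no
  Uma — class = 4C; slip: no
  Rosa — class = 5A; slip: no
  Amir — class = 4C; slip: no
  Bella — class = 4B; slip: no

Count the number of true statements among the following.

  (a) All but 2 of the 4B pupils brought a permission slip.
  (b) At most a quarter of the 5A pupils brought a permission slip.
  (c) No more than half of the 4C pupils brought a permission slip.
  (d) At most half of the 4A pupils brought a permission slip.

(a) 4B: |A| = 9, |A ∩ B| = 7; needs |A ∖ B| = 2 — true.
(b) 5A: |A| = 8, |A ∩ B| = 2; needs |A ∩ B| / |A| ≤ 1/4 — true.
(c) 4C: |A| = 9, |A ∩ B| = 1; needs |A ∩ B| ≤ |A ∖ B| — true.
(d) 4A: |A| = 8, |A ∩ B| = 1; needs |A ∩ B| ≤ |A ∖ B| — true.

4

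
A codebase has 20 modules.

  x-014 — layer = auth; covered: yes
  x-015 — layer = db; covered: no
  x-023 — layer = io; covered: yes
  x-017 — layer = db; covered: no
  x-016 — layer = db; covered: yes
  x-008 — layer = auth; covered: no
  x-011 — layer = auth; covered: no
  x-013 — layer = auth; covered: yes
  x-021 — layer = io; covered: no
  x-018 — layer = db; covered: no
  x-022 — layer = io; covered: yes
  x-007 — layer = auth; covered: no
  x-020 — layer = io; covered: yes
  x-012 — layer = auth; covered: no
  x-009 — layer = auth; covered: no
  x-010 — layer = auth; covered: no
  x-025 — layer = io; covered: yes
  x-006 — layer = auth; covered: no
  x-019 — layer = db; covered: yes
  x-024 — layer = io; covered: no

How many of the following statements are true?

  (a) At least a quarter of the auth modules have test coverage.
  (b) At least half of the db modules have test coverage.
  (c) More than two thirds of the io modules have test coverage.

(a) auth: |A| = 9, |A ∩ B| = 2; needs |A ∩ B| / |A| ≥ 1/4 — false.
(b) db: |A| = 5, |A ∩ B| = 2; needs |A ∩ B| ≥ |A ∖ B| — false.
(c) io: |A| = 6, |A ∩ B| = 4; needs |A ∩ B| / |A| > 2/3 — false.

0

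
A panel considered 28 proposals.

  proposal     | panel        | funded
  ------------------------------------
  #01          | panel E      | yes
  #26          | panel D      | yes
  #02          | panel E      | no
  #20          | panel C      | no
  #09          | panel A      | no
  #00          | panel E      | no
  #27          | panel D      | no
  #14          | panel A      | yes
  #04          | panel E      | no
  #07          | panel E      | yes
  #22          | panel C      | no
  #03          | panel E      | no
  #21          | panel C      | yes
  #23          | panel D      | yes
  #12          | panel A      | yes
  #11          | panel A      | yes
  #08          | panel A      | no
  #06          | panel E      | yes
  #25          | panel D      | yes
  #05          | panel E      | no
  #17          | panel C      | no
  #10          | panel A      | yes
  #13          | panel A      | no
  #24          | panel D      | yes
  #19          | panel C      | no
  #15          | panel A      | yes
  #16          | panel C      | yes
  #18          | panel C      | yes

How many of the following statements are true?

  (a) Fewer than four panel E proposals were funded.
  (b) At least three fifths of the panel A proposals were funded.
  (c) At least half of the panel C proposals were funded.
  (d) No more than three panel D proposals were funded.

2

(a) panel E: |A| = 8, |A ∩ B| = 3; needs |A ∩ B| < 4 — true.
(b) panel A: |A| = 8, |A ∩ B| = 5; needs |A ∩ B| / |A| ≥ 3/5 — true.
(c) panel C: |A| = 7, |A ∩ B| = 3; needs |A ∩ B| ≥ |A ∖ B| — false.
(d) panel D: |A| = 5, |A ∩ B| = 4; needs |A ∩ B| ≤ 3 — false.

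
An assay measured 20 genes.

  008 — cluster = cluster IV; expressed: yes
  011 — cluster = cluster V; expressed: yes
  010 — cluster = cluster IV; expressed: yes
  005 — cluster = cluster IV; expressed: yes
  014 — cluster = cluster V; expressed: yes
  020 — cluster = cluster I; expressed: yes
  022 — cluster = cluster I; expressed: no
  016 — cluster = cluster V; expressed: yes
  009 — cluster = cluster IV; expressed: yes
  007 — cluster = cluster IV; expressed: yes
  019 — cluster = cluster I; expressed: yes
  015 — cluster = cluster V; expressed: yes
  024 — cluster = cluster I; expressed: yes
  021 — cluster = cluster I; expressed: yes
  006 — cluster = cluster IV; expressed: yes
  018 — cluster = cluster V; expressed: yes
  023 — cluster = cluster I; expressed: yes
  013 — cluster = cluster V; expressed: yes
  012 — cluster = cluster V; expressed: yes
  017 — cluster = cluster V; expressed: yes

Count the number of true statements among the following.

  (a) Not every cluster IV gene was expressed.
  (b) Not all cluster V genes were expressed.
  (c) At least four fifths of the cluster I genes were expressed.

1

(a) cluster IV: |A| = 6, |A ∩ B| = 6; needs A ⊄ B (|A ∖ B| ≥ 1) — false.
(b) cluster V: |A| = 8, |A ∩ B| = 8; needs A ⊄ B (|A ∖ B| ≥ 1) — false.
(c) cluster I: |A| = 6, |A ∩ B| = 5; needs |A ∩ B| / |A| ≥ 4/5 — true.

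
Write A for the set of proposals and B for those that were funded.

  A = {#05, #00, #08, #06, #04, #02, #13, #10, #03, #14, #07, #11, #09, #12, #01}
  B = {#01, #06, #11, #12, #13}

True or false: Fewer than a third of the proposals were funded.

Truth condition: |A ∩ B| / |A| < 1/3.
|A| = 15, |A ∩ B| = 5, |A ∖ B| = 10.
|A ∩ B|/|A| = 5/15, so the statement is false.

False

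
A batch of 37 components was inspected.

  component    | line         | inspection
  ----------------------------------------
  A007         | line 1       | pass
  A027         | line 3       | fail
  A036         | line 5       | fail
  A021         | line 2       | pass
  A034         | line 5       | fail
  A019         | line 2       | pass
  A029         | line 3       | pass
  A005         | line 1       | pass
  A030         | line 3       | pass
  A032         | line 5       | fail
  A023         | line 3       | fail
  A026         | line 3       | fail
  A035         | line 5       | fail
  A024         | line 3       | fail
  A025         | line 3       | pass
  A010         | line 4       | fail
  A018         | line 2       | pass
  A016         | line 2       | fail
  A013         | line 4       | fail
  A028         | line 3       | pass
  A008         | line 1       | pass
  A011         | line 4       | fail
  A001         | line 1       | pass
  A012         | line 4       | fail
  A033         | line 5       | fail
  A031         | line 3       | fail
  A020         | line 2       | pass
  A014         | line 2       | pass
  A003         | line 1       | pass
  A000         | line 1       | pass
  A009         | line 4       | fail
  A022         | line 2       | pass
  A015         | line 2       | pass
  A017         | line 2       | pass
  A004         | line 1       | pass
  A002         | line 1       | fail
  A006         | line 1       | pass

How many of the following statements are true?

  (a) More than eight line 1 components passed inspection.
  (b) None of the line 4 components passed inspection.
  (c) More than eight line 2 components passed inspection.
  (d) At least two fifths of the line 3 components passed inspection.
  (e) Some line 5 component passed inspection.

(a) line 1: |A| = 9, |A ∩ B| = 8; needs |A ∩ B| > 8 — false.
(b) line 4: |A| = 5, |A ∩ B| = 0; needs A ∩ B = ∅ (|A ∩ B| = 0) — true.
(c) line 2: |A| = 9, |A ∩ B| = 8; needs |A ∩ B| > 8 — false.
(d) line 3: |A| = 9, |A ∩ B| = 4; needs |A ∩ B| / |A| ≥ 2/5 — true.
(e) line 5: |A| = 5, |A ∩ B| = 0; needs A ∩ B ≠ ∅ (|A ∩ B| ≥ 1) — false.

2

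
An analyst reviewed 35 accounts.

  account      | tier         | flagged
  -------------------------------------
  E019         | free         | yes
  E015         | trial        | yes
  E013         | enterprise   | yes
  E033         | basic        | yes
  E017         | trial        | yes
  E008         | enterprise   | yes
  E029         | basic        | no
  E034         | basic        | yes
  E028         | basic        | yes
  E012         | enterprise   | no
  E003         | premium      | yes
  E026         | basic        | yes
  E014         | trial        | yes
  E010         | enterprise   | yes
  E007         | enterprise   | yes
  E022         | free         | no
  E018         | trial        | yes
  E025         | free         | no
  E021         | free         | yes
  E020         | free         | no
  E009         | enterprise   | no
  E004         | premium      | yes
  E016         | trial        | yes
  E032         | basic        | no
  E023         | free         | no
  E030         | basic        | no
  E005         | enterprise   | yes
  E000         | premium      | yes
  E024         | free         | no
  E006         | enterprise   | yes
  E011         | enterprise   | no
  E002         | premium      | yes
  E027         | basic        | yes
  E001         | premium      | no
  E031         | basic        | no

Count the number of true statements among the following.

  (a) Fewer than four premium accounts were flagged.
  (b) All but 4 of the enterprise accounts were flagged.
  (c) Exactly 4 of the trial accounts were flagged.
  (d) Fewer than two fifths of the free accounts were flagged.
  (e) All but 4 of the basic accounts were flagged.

2

(a) premium: |A| = 5, |A ∩ B| = 4; needs |A ∩ B| < 4 — false.
(b) enterprise: |A| = 9, |A ∩ B| = 6; needs |A ∖ B| = 4 — false.
(c) trial: |A| = 5, |A ∩ B| = 5; needs |A ∩ B| = 4 — false.
(d) free: |A| = 7, |A ∩ B| = 2; needs |A ∩ B| / |A| < 2/5 — true.
(e) basic: |A| = 9, |A ∩ B| = 5; needs |A ∖ B| = 4 — true.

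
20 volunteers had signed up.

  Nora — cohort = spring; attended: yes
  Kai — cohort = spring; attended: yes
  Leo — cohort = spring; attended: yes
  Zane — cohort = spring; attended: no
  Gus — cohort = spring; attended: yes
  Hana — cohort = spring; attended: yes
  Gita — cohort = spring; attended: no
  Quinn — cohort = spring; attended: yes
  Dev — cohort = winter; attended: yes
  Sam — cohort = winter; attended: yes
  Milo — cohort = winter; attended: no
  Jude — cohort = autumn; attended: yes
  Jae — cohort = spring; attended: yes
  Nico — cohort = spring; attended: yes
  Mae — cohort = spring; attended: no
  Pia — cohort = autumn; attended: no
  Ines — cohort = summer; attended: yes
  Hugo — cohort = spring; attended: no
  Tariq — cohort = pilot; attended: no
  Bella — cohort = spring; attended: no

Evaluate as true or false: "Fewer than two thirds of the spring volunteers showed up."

True

The determiner here denotes the relation: |A ∩ B| / |A| < 2/3.
A (the restrictor) = {Nora, Kai, Leo, Zane, Gus, Hana, Gita, Quinn, Jae, Nico, Mae, Hugo, Bella}, |A| = 13.
A ∩ B = {Nora, Kai, Leo, Gus, Hana, Quinn, Jae, Nico}, so |A ∩ B| = 8.
A ∖ B = {Zane, Gita, Mae, Hugo, Bella}, so |A ∖ B| = 5.
|A ∩ B|/|A| = 8/13, so the statement is true.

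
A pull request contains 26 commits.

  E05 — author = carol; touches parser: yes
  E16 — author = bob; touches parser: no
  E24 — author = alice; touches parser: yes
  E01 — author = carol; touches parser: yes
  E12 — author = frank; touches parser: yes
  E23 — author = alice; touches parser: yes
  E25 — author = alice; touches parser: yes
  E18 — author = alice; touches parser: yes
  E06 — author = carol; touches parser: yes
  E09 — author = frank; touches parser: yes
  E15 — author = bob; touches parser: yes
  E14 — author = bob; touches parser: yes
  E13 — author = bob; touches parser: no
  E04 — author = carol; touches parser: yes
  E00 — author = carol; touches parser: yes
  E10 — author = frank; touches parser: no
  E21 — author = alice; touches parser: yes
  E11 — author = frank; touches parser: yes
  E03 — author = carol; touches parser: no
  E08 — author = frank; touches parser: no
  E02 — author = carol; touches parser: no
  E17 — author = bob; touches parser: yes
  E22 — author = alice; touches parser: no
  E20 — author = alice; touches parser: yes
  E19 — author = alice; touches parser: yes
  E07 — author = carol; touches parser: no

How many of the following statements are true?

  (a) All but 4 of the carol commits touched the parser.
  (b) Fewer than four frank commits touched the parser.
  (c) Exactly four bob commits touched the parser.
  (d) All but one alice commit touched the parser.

2

(a) carol: |A| = 8, |A ∩ B| = 5; needs |A ∖ B| = 4 — false.
(b) frank: |A| = 5, |A ∩ B| = 3; needs |A ∩ B| < 4 — true.
(c) bob: |A| = 5, |A ∩ B| = 3; needs |A ∩ B| = 4 — false.
(d) alice: |A| = 8, |A ∩ B| = 7; needs |A ∖ B| = 1 — true.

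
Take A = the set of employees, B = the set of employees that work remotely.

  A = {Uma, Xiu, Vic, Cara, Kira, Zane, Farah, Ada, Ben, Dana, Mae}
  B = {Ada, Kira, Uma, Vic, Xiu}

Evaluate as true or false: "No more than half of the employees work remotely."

The determiner here denotes the relation: |A ∩ B| ≤ |A ∖ B|.
A (the restrictor) = {Uma, Xiu, Vic, Cara, Kira, Zane, Farah, Ada, Ben, Dana, Mae}, |A| = 11.
A ∩ B = {Uma, Xiu, Vic, Kira, Ada}, so |A ∩ B| = 5.
A ∖ B = {Cara, Zane, Farah, Ben, Dana, Mae}, so |A ∖ B| = 6.
5 < 6, so the statement is true.

True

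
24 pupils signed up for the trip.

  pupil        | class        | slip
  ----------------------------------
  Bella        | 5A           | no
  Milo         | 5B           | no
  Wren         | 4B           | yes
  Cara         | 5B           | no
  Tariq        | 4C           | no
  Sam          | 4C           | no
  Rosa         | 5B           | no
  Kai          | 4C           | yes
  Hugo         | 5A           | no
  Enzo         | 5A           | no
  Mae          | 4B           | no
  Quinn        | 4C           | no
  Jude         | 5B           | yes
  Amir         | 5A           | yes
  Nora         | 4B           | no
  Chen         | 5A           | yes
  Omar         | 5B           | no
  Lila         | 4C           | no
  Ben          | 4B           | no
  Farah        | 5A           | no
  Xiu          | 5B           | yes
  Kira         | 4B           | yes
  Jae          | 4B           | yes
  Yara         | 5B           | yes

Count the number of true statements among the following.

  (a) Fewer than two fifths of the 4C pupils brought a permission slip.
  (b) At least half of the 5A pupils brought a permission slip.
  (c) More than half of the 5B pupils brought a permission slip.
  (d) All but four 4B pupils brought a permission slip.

(a) 4C: |A| = 5, |A ∩ B| = 1; needs |A ∩ B| / |A| < 2/5 — true.
(b) 5A: |A| = 6, |A ∩ B| = 2; needs |A ∩ B| ≥ |A ∖ B| — false.
(c) 5B: |A| = 7, |A ∩ B| = 3; needs |A ∩ B| > |A ∖ B| — false.
(d) 4B: |A| = 6, |A ∩ B| = 3; needs |A ∖ B| = 4 — false.

1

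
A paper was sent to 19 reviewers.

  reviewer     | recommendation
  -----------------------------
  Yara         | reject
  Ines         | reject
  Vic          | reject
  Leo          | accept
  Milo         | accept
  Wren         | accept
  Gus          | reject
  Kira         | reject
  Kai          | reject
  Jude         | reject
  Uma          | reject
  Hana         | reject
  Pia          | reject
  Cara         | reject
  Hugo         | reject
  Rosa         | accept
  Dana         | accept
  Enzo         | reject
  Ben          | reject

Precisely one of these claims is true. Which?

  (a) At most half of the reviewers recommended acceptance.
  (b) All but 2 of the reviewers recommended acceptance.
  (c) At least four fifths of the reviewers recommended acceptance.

|A| = 19, |A ∩ B| = 5, |A ∖ B| = 14.
(a) requires |A ∩ B| ≤ |A ∖ B|: true.
(b) requires |A ∖ B| = 2: false.
(c) requires |A ∩ B| / |A| ≥ 4/5: false.

(a)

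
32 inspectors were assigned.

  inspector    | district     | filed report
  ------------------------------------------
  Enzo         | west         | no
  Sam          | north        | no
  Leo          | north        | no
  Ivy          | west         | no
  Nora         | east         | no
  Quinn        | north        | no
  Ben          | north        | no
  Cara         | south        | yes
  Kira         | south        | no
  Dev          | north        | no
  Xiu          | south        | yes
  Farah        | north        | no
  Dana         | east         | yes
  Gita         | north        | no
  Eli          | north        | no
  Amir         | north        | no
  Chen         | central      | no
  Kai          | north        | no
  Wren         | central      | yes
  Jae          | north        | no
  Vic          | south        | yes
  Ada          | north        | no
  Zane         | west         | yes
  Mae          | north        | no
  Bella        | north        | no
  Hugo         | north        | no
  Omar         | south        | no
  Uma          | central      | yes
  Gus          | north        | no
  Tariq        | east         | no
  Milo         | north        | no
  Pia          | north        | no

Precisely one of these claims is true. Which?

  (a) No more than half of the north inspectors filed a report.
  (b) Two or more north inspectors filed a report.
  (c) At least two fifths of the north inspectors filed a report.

|A| = 18, |A ∩ B| = 0, |A ∖ B| = 18.
(a) requires |A ∩ B| ≤ |A ∖ B|: true.
(b) requires |A ∩ B| ≥ 2: false.
(c) requires |A ∩ B| / |A| ≥ 2/5: false.

(a)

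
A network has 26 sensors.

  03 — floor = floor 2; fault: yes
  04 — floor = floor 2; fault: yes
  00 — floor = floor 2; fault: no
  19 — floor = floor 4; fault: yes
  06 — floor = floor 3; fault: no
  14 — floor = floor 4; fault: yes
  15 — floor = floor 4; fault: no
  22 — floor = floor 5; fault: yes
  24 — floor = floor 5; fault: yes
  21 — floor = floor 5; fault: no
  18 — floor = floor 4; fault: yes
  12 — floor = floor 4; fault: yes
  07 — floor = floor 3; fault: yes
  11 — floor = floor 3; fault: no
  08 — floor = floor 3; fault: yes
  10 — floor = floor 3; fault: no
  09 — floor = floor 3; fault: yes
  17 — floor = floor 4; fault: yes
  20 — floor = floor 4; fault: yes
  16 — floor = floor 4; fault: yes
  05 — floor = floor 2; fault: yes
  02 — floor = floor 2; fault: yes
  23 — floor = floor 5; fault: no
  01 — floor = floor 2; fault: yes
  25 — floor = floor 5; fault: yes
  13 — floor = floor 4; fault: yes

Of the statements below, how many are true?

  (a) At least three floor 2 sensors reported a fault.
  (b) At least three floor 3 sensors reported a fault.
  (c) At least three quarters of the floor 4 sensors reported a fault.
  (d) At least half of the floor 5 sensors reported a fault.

4

(a) floor 2: |A| = 6, |A ∩ B| = 5; needs |A ∩ B| ≥ 3 — true.
(b) floor 3: |A| = 6, |A ∩ B| = 3; needs |A ∩ B| ≥ 3 — true.
(c) floor 4: |A| = 9, |A ∩ B| = 8; needs |A ∩ B| / |A| ≥ 3/4 — true.
(d) floor 5: |A| = 5, |A ∩ B| = 3; needs |A ∩ B| ≥ |A ∖ B| — true.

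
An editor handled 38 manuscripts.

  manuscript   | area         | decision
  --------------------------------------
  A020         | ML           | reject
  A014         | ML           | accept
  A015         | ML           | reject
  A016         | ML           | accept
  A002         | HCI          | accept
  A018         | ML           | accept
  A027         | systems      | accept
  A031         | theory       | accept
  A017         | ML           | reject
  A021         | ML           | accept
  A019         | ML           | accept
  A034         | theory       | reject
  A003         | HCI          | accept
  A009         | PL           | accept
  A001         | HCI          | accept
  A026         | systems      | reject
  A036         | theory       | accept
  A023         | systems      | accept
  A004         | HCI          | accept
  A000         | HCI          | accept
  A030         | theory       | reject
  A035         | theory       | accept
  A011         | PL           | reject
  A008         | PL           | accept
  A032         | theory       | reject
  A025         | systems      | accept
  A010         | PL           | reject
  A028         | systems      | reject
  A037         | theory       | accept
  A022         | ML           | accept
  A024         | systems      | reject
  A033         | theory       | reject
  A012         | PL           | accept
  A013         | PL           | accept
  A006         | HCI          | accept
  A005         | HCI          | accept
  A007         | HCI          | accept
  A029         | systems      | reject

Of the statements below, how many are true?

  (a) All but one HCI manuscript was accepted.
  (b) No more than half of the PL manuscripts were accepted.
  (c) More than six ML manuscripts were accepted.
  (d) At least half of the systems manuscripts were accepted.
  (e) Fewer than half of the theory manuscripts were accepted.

0

(a) HCI: |A| = 8, |A ∩ B| = 8; needs |A ∖ B| = 1 — false.
(b) PL: |A| = 6, |A ∩ B| = 4; needs |A ∩ B| ≤ |A ∖ B| — false.
(c) ML: |A| = 9, |A ∩ B| = 6; needs |A ∩ B| > 6 — false.
(d) systems: |A| = 7, |A ∩ B| = 3; needs |A ∩ B| ≥ |A ∖ B| — false.
(e) theory: |A| = 8, |A ∩ B| = 4; needs |A ∩ B| < |A ∖ B| — false.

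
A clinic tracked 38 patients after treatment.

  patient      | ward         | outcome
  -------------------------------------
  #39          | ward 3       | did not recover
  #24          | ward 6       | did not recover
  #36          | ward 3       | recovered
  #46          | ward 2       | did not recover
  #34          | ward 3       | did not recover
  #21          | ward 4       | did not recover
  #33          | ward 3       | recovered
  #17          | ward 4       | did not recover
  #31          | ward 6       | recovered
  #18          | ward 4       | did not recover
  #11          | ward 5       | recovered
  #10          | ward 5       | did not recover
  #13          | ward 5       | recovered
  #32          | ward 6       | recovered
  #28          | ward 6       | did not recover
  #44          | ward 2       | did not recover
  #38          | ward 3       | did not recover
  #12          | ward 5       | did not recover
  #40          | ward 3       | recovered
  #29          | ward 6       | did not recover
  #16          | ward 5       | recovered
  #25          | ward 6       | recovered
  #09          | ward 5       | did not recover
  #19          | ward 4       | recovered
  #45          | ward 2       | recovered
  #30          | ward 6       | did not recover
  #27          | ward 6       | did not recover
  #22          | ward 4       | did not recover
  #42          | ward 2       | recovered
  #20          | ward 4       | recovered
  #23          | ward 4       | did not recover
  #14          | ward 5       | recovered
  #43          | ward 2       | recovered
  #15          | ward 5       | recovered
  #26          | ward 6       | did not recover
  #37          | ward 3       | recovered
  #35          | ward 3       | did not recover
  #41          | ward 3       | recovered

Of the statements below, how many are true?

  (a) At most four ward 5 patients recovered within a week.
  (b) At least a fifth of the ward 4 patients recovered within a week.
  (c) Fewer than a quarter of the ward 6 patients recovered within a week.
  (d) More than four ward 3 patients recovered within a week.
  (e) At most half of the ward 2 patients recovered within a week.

2

(a) ward 5: |A| = 8, |A ∩ B| = 5; needs |A ∩ B| ≤ 4 — false.
(b) ward 4: |A| = 7, |A ∩ B| = 2; needs |A ∩ B| / |A| ≥ 1/5 — true.
(c) ward 6: |A| = 9, |A ∩ B| = 3; needs |A ∩ B| / |A| < 1/4 — false.
(d) ward 3: |A| = 9, |A ∩ B| = 5; needs |A ∩ B| > 4 — true.
(e) ward 2: |A| = 5, |A ∩ B| = 3; needs |A ∩ B| ≤ |A ∖ B| — false.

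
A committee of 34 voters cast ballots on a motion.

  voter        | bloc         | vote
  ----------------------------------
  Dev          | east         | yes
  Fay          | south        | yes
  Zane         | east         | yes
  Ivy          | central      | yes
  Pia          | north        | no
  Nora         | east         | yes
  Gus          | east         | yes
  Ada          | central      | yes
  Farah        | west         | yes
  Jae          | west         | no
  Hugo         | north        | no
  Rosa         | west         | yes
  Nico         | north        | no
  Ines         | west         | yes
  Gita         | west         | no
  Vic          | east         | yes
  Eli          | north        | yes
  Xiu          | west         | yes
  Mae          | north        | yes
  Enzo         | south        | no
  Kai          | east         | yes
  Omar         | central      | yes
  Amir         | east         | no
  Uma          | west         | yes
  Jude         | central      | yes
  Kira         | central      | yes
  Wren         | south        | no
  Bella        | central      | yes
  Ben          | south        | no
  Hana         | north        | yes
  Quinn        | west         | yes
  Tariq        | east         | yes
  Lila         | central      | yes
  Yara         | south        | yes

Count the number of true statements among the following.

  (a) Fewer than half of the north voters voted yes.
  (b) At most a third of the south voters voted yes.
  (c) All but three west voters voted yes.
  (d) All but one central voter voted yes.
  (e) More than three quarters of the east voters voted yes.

(a) north: |A| = 6, |A ∩ B| = 3; needs |A ∩ B| < |A ∖ B| — false.
(b) south: |A| = 5, |A ∩ B| = 2; needs |A ∩ B| / |A| ≤ 1/3 — false.
(c) west: |A| = 8, |A ∩ B| = 6; needs |A ∖ B| = 3 — false.
(d) central: |A| = 7, |A ∩ B| = 7; needs |A ∖ B| = 1 — false.
(e) east: |A| = 8, |A ∩ B| = 7; needs |A ∩ B| / |A| > 3/4 — true.

1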